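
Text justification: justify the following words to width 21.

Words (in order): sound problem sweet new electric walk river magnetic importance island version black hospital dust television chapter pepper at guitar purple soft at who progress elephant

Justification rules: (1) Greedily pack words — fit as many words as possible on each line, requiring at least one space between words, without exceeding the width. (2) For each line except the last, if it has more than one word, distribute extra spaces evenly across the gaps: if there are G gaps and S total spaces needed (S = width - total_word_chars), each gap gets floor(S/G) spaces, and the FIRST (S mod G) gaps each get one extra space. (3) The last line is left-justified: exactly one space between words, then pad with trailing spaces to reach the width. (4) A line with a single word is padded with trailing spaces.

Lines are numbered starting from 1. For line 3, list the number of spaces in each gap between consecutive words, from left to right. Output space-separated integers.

Line 1: ['sound', 'problem', 'sweet'] (min_width=19, slack=2)
Line 2: ['new', 'electric', 'walk'] (min_width=17, slack=4)
Line 3: ['river', 'magnetic'] (min_width=14, slack=7)
Line 4: ['importance', 'island'] (min_width=17, slack=4)
Line 5: ['version', 'black'] (min_width=13, slack=8)
Line 6: ['hospital', 'dust'] (min_width=13, slack=8)
Line 7: ['television', 'chapter'] (min_width=18, slack=3)
Line 8: ['pepper', 'at', 'guitar'] (min_width=16, slack=5)
Line 9: ['purple', 'soft', 'at', 'who'] (min_width=18, slack=3)
Line 10: ['progress', 'elephant'] (min_width=17, slack=4)

Answer: 8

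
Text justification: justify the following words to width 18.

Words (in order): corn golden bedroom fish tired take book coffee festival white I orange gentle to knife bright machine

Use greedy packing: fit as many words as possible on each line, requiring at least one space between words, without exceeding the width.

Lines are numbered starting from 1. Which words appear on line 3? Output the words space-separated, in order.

Line 1: ['corn', 'golden'] (min_width=11, slack=7)
Line 2: ['bedroom', 'fish', 'tired'] (min_width=18, slack=0)
Line 3: ['take', 'book', 'coffee'] (min_width=16, slack=2)
Line 4: ['festival', 'white', 'I'] (min_width=16, slack=2)
Line 5: ['orange', 'gentle', 'to'] (min_width=16, slack=2)
Line 6: ['knife', 'bright'] (min_width=12, slack=6)
Line 7: ['machine'] (min_width=7, slack=11)

Answer: take book coffee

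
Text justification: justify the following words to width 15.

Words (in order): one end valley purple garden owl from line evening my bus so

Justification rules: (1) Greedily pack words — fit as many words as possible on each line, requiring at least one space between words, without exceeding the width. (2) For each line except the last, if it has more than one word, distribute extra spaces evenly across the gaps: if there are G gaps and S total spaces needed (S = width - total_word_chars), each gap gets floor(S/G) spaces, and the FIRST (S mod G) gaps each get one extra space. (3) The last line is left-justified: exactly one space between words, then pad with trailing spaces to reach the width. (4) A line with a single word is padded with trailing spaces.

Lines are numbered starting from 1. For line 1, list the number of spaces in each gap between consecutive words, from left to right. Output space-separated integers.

Line 1: ['one', 'end', 'valley'] (min_width=14, slack=1)
Line 2: ['purple', 'garden'] (min_width=13, slack=2)
Line 3: ['owl', 'from', 'line'] (min_width=13, slack=2)
Line 4: ['evening', 'my', 'bus'] (min_width=14, slack=1)
Line 5: ['so'] (min_width=2, slack=13)

Answer: 2 1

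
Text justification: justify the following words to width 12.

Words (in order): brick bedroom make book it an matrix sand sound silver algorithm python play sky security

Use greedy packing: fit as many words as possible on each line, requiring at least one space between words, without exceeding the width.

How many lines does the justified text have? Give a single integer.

Line 1: ['brick'] (min_width=5, slack=7)
Line 2: ['bedroom', 'make'] (min_width=12, slack=0)
Line 3: ['book', 'it', 'an'] (min_width=10, slack=2)
Line 4: ['matrix', 'sand'] (min_width=11, slack=1)
Line 5: ['sound', 'silver'] (min_width=12, slack=0)
Line 6: ['algorithm'] (min_width=9, slack=3)
Line 7: ['python', 'play'] (min_width=11, slack=1)
Line 8: ['sky', 'security'] (min_width=12, slack=0)
Total lines: 8

Answer: 8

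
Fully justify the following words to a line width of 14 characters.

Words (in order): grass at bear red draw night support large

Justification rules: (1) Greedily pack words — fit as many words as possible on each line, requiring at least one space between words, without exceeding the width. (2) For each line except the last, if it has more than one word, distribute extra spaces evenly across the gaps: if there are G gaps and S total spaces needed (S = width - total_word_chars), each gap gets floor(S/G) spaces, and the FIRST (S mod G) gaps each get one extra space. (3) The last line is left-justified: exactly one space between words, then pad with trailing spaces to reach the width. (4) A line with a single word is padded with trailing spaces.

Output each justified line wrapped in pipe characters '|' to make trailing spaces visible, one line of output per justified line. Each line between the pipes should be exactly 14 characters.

Line 1: ['grass', 'at', 'bear'] (min_width=13, slack=1)
Line 2: ['red', 'draw', 'night'] (min_width=14, slack=0)
Line 3: ['support', 'large'] (min_width=13, slack=1)

Answer: |grass  at bear|
|red draw night|
|support large |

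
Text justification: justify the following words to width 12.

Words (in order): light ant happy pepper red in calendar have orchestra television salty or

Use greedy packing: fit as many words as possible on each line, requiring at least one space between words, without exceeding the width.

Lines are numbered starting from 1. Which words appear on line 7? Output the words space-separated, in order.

Line 1: ['light', 'ant'] (min_width=9, slack=3)
Line 2: ['happy', 'pepper'] (min_width=12, slack=0)
Line 3: ['red', 'in'] (min_width=6, slack=6)
Line 4: ['calendar'] (min_width=8, slack=4)
Line 5: ['have'] (min_width=4, slack=8)
Line 6: ['orchestra'] (min_width=9, slack=3)
Line 7: ['television'] (min_width=10, slack=2)
Line 8: ['salty', 'or'] (min_width=8, slack=4)

Answer: television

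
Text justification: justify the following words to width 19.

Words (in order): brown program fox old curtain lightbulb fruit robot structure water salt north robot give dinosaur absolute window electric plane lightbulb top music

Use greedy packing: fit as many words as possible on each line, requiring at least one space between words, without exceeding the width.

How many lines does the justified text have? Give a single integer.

Answer: 9

Derivation:
Line 1: ['brown', 'program', 'fox'] (min_width=17, slack=2)
Line 2: ['old', 'curtain'] (min_width=11, slack=8)
Line 3: ['lightbulb', 'fruit'] (min_width=15, slack=4)
Line 4: ['robot', 'structure'] (min_width=15, slack=4)
Line 5: ['water', 'salt', 'north'] (min_width=16, slack=3)
Line 6: ['robot', 'give', 'dinosaur'] (min_width=19, slack=0)
Line 7: ['absolute', 'window'] (min_width=15, slack=4)
Line 8: ['electric', 'plane'] (min_width=14, slack=5)
Line 9: ['lightbulb', 'top', 'music'] (min_width=19, slack=0)
Total lines: 9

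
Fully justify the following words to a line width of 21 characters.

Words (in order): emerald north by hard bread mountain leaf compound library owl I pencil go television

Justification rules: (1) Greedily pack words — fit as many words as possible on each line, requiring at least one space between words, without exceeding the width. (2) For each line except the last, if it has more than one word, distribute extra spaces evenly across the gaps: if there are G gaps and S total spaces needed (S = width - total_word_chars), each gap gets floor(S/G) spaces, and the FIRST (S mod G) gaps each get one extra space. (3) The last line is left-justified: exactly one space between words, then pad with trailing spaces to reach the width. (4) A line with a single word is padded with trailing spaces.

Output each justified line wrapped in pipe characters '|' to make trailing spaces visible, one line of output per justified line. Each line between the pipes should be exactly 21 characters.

Answer: |emerald north by hard|
|bread  mountain  leaf|
|compound  library owl|
|I      pencil      go|
|television           |

Derivation:
Line 1: ['emerald', 'north', 'by', 'hard'] (min_width=21, slack=0)
Line 2: ['bread', 'mountain', 'leaf'] (min_width=19, slack=2)
Line 3: ['compound', 'library', 'owl'] (min_width=20, slack=1)
Line 4: ['I', 'pencil', 'go'] (min_width=11, slack=10)
Line 5: ['television'] (min_width=10, slack=11)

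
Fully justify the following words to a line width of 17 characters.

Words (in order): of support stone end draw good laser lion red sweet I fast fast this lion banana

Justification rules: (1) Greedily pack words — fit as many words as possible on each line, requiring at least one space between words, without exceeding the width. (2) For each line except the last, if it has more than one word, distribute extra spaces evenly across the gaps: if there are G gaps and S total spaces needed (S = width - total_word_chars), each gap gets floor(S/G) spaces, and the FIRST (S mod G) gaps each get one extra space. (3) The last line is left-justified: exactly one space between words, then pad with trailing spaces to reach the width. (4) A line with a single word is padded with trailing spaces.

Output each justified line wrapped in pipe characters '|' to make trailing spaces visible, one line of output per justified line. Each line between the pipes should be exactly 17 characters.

Line 1: ['of', 'support', 'stone'] (min_width=16, slack=1)
Line 2: ['end', 'draw', 'good'] (min_width=13, slack=4)
Line 3: ['laser', 'lion', 'red'] (min_width=14, slack=3)
Line 4: ['sweet', 'I', 'fast', 'fast'] (min_width=17, slack=0)
Line 5: ['this', 'lion', 'banana'] (min_width=16, slack=1)

Answer: |of  support stone|
|end   draw   good|
|laser   lion  red|
|sweet I fast fast|
|this lion banana |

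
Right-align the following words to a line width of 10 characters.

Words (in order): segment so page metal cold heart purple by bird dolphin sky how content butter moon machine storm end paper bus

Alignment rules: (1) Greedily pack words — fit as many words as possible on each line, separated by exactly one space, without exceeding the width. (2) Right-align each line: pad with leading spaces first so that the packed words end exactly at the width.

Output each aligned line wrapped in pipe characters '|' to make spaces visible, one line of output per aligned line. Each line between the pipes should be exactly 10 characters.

Line 1: ['segment', 'so'] (min_width=10, slack=0)
Line 2: ['page', 'metal'] (min_width=10, slack=0)
Line 3: ['cold', 'heart'] (min_width=10, slack=0)
Line 4: ['purple', 'by'] (min_width=9, slack=1)
Line 5: ['bird'] (min_width=4, slack=6)
Line 6: ['dolphin'] (min_width=7, slack=3)
Line 7: ['sky', 'how'] (min_width=7, slack=3)
Line 8: ['content'] (min_width=7, slack=3)
Line 9: ['butter'] (min_width=6, slack=4)
Line 10: ['moon'] (min_width=4, slack=6)
Line 11: ['machine'] (min_width=7, slack=3)
Line 12: ['storm', 'end'] (min_width=9, slack=1)
Line 13: ['paper', 'bus'] (min_width=9, slack=1)

Answer: |segment so|
|page metal|
|cold heart|
| purple by|
|      bird|
|   dolphin|
|   sky how|
|   content|
|    butter|
|      moon|
|   machine|
| storm end|
| paper bus|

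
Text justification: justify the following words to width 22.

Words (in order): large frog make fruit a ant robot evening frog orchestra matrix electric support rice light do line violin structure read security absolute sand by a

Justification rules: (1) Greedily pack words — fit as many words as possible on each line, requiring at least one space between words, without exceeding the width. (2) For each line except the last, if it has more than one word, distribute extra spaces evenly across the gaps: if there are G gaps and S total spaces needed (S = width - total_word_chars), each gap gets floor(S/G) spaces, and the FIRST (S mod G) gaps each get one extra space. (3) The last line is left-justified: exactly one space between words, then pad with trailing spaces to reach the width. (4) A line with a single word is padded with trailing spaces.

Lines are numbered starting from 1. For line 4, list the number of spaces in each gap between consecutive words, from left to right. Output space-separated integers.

Line 1: ['large', 'frog', 'make', 'fruit'] (min_width=21, slack=1)
Line 2: ['a', 'ant', 'robot', 'evening'] (min_width=19, slack=3)
Line 3: ['frog', 'orchestra', 'matrix'] (min_width=21, slack=1)
Line 4: ['electric', 'support', 'rice'] (min_width=21, slack=1)
Line 5: ['light', 'do', 'line', 'violin'] (min_width=20, slack=2)
Line 6: ['structure', 'read'] (min_width=14, slack=8)
Line 7: ['security', 'absolute', 'sand'] (min_width=22, slack=0)
Line 8: ['by', 'a'] (min_width=4, slack=18)

Answer: 2 1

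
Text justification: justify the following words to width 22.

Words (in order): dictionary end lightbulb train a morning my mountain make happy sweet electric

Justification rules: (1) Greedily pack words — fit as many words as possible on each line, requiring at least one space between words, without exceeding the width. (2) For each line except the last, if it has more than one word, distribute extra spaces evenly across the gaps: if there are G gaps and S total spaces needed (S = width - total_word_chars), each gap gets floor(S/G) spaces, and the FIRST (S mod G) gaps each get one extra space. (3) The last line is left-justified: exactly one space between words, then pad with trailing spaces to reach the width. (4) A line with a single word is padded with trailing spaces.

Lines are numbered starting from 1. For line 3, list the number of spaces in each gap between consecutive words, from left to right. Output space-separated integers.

Answer: 3 2

Derivation:
Line 1: ['dictionary', 'end'] (min_width=14, slack=8)
Line 2: ['lightbulb', 'train', 'a'] (min_width=17, slack=5)
Line 3: ['morning', 'my', 'mountain'] (min_width=19, slack=3)
Line 4: ['make', 'happy', 'sweet'] (min_width=16, slack=6)
Line 5: ['electric'] (min_width=8, slack=14)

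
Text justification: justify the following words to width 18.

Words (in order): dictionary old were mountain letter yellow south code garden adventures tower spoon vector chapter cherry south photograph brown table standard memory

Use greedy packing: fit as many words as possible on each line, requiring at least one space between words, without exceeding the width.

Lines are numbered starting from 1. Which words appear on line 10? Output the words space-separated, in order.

Line 1: ['dictionary', 'old'] (min_width=14, slack=4)
Line 2: ['were', 'mountain'] (min_width=13, slack=5)
Line 3: ['letter', 'yellow'] (min_width=13, slack=5)
Line 4: ['south', 'code', 'garden'] (min_width=17, slack=1)
Line 5: ['adventures', 'tower'] (min_width=16, slack=2)
Line 6: ['spoon', 'vector'] (min_width=12, slack=6)
Line 7: ['chapter', 'cherry'] (min_width=14, slack=4)
Line 8: ['south', 'photograph'] (min_width=16, slack=2)
Line 9: ['brown', 'table'] (min_width=11, slack=7)
Line 10: ['standard', 'memory'] (min_width=15, slack=3)

Answer: standard memory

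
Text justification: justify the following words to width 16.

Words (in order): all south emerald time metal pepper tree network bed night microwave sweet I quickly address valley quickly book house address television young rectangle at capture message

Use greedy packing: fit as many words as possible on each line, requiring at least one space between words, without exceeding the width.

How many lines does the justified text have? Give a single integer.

Line 1: ['all', 'south'] (min_width=9, slack=7)
Line 2: ['emerald', 'time'] (min_width=12, slack=4)
Line 3: ['metal', 'pepper'] (min_width=12, slack=4)
Line 4: ['tree', 'network', 'bed'] (min_width=16, slack=0)
Line 5: ['night', 'microwave'] (min_width=15, slack=1)
Line 6: ['sweet', 'I', 'quickly'] (min_width=15, slack=1)
Line 7: ['address', 'valley'] (min_width=14, slack=2)
Line 8: ['quickly', 'book'] (min_width=12, slack=4)
Line 9: ['house', 'address'] (min_width=13, slack=3)
Line 10: ['television', 'young'] (min_width=16, slack=0)
Line 11: ['rectangle', 'at'] (min_width=12, slack=4)
Line 12: ['capture', 'message'] (min_width=15, slack=1)
Total lines: 12

Answer: 12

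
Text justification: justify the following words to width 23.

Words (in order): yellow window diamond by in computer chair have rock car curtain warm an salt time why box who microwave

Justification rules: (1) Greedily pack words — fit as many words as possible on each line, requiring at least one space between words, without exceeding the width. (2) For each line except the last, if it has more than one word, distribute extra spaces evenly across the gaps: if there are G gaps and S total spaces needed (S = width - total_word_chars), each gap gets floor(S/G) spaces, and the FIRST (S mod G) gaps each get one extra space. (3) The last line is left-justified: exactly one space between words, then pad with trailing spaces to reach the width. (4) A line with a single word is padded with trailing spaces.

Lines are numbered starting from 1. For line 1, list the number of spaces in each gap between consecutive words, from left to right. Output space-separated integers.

Answer: 2 2

Derivation:
Line 1: ['yellow', 'window', 'diamond'] (min_width=21, slack=2)
Line 2: ['by', 'in', 'computer', 'chair'] (min_width=20, slack=3)
Line 3: ['have', 'rock', 'car', 'curtain'] (min_width=21, slack=2)
Line 4: ['warm', 'an', 'salt', 'time', 'why'] (min_width=21, slack=2)
Line 5: ['box', 'who', 'microwave'] (min_width=17, slack=6)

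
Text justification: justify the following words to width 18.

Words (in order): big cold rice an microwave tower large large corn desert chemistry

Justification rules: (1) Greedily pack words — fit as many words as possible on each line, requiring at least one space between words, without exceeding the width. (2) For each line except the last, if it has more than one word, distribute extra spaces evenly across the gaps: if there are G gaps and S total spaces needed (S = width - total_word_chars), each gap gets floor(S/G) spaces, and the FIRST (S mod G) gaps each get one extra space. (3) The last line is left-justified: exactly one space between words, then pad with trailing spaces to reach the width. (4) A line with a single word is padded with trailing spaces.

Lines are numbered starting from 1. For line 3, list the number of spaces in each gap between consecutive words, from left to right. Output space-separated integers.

Answer: 2 2

Derivation:
Line 1: ['big', 'cold', 'rice', 'an'] (min_width=16, slack=2)
Line 2: ['microwave', 'tower'] (min_width=15, slack=3)
Line 3: ['large', 'large', 'corn'] (min_width=16, slack=2)
Line 4: ['desert', 'chemistry'] (min_width=16, slack=2)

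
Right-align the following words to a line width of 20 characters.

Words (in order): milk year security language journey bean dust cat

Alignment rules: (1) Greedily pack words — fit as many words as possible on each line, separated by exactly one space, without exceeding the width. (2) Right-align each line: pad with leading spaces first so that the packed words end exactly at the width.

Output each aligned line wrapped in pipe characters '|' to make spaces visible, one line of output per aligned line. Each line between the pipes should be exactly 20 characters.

Line 1: ['milk', 'year', 'security'] (min_width=18, slack=2)
Line 2: ['language', 'journey'] (min_width=16, slack=4)
Line 3: ['bean', 'dust', 'cat'] (min_width=13, slack=7)

Answer: |  milk year security|
|    language journey|
|       bean dust cat|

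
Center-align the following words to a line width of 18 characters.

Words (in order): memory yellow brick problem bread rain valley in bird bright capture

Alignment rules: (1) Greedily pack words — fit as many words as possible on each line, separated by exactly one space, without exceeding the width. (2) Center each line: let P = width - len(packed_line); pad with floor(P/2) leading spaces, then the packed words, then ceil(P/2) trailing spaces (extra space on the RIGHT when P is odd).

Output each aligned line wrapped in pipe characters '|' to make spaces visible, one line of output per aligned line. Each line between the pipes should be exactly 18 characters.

Answer: |  memory yellow   |
|  brick problem   |
|bread rain valley |
|  in bird bright  |
|     capture      |

Derivation:
Line 1: ['memory', 'yellow'] (min_width=13, slack=5)
Line 2: ['brick', 'problem'] (min_width=13, slack=5)
Line 3: ['bread', 'rain', 'valley'] (min_width=17, slack=1)
Line 4: ['in', 'bird', 'bright'] (min_width=14, slack=4)
Line 5: ['capture'] (min_width=7, slack=11)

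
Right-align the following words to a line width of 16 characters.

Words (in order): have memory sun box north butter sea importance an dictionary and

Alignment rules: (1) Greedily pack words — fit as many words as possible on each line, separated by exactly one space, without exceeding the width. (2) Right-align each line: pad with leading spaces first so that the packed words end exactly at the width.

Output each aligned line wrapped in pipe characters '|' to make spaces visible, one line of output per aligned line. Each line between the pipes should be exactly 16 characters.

Line 1: ['have', 'memory', 'sun'] (min_width=15, slack=1)
Line 2: ['box', 'north', 'butter'] (min_width=16, slack=0)
Line 3: ['sea', 'importance'] (min_width=14, slack=2)
Line 4: ['an', 'dictionary'] (min_width=13, slack=3)
Line 5: ['and'] (min_width=3, slack=13)

Answer: | have memory sun|
|box north butter|
|  sea importance|
|   an dictionary|
|             and|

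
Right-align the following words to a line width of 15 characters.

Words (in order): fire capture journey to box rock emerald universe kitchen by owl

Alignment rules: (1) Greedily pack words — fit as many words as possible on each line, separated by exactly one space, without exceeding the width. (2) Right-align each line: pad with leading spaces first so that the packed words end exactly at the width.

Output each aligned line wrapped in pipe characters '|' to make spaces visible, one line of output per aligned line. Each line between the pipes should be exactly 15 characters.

Line 1: ['fire', 'capture'] (min_width=12, slack=3)
Line 2: ['journey', 'to', 'box'] (min_width=14, slack=1)
Line 3: ['rock', 'emerald'] (min_width=12, slack=3)
Line 4: ['universe'] (min_width=8, slack=7)
Line 5: ['kitchen', 'by', 'owl'] (min_width=14, slack=1)

Answer: |   fire capture|
| journey to box|
|   rock emerald|
|       universe|
| kitchen by owl|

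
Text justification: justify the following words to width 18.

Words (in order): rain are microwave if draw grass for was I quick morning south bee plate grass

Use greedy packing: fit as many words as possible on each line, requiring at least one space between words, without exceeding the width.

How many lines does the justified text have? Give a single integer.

Line 1: ['rain', 'are', 'microwave'] (min_width=18, slack=0)
Line 2: ['if', 'draw', 'grass', 'for'] (min_width=17, slack=1)
Line 3: ['was', 'I', 'quick'] (min_width=11, slack=7)
Line 4: ['morning', 'south', 'bee'] (min_width=17, slack=1)
Line 5: ['plate', 'grass'] (min_width=11, slack=7)
Total lines: 5

Answer: 5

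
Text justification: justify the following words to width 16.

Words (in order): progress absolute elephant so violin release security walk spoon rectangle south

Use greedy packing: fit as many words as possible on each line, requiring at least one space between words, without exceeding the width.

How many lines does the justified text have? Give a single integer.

Answer: 7

Derivation:
Line 1: ['progress'] (min_width=8, slack=8)
Line 2: ['absolute'] (min_width=8, slack=8)
Line 3: ['elephant', 'so'] (min_width=11, slack=5)
Line 4: ['violin', 'release'] (min_width=14, slack=2)
Line 5: ['security', 'walk'] (min_width=13, slack=3)
Line 6: ['spoon', 'rectangle'] (min_width=15, slack=1)
Line 7: ['south'] (min_width=5, slack=11)
Total lines: 7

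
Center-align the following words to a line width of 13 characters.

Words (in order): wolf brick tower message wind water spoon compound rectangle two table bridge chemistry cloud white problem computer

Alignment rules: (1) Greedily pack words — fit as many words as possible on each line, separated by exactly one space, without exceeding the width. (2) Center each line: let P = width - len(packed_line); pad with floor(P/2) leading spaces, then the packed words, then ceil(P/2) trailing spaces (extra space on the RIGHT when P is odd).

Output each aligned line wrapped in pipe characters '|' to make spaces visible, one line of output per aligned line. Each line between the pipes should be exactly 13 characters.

Answer: | wolf brick  |
|tower message|
| wind water  |
|    spoon    |
|  compound   |
|rectangle two|
|table bridge |
|  chemistry  |
| cloud white |
|   problem   |
|  computer   |

Derivation:
Line 1: ['wolf', 'brick'] (min_width=10, slack=3)
Line 2: ['tower', 'message'] (min_width=13, slack=0)
Line 3: ['wind', 'water'] (min_width=10, slack=3)
Line 4: ['spoon'] (min_width=5, slack=8)
Line 5: ['compound'] (min_width=8, slack=5)
Line 6: ['rectangle', 'two'] (min_width=13, slack=0)
Line 7: ['table', 'bridge'] (min_width=12, slack=1)
Line 8: ['chemistry'] (min_width=9, slack=4)
Line 9: ['cloud', 'white'] (min_width=11, slack=2)
Line 10: ['problem'] (min_width=7, slack=6)
Line 11: ['computer'] (min_width=8, slack=5)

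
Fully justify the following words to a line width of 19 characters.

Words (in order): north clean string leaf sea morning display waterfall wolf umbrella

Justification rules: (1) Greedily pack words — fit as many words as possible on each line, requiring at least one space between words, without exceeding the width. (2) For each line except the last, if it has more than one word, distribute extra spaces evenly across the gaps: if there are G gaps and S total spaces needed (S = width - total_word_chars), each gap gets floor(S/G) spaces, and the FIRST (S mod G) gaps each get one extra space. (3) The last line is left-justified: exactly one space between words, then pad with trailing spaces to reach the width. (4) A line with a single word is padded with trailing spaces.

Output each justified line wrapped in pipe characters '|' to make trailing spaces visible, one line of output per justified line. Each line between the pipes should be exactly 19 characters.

Line 1: ['north', 'clean', 'string'] (min_width=18, slack=1)
Line 2: ['leaf', 'sea', 'morning'] (min_width=16, slack=3)
Line 3: ['display', 'waterfall'] (min_width=17, slack=2)
Line 4: ['wolf', 'umbrella'] (min_width=13, slack=6)

Answer: |north  clean string|
|leaf   sea  morning|
|display   waterfall|
|wolf umbrella      |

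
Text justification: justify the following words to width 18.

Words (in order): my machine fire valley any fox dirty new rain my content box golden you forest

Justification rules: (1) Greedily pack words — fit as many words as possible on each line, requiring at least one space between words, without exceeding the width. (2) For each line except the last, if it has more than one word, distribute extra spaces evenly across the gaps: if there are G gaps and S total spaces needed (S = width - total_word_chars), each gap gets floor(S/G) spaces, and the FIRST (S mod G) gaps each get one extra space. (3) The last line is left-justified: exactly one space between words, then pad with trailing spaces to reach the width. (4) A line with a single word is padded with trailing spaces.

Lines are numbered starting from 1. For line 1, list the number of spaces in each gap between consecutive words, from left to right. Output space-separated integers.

Line 1: ['my', 'machine', 'fire'] (min_width=15, slack=3)
Line 2: ['valley', 'any', 'fox'] (min_width=14, slack=4)
Line 3: ['dirty', 'new', 'rain', 'my'] (min_width=17, slack=1)
Line 4: ['content', 'box', 'golden'] (min_width=18, slack=0)
Line 5: ['you', 'forest'] (min_width=10, slack=8)

Answer: 3 2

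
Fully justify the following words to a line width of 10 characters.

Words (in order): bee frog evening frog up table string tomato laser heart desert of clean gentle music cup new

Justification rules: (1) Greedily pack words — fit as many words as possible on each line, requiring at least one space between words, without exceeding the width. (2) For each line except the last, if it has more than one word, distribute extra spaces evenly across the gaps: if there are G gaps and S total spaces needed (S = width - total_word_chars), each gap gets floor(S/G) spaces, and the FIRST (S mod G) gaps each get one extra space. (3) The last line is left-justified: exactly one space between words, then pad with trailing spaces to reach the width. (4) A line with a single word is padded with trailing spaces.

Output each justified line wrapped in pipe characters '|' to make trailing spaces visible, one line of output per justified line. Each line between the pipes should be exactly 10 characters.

Answer: |bee   frog|
|evening   |
|frog    up|
|table     |
|string    |
|tomato    |
|laser     |
|heart     |
|desert  of|
|clean     |
|gentle    |
|music  cup|
|new       |

Derivation:
Line 1: ['bee', 'frog'] (min_width=8, slack=2)
Line 2: ['evening'] (min_width=7, slack=3)
Line 3: ['frog', 'up'] (min_width=7, slack=3)
Line 4: ['table'] (min_width=5, slack=5)
Line 5: ['string'] (min_width=6, slack=4)
Line 6: ['tomato'] (min_width=6, slack=4)
Line 7: ['laser'] (min_width=5, slack=5)
Line 8: ['heart'] (min_width=5, slack=5)
Line 9: ['desert', 'of'] (min_width=9, slack=1)
Line 10: ['clean'] (min_width=5, slack=5)
Line 11: ['gentle'] (min_width=6, slack=4)
Line 12: ['music', 'cup'] (min_width=9, slack=1)
Line 13: ['new'] (min_width=3, slack=7)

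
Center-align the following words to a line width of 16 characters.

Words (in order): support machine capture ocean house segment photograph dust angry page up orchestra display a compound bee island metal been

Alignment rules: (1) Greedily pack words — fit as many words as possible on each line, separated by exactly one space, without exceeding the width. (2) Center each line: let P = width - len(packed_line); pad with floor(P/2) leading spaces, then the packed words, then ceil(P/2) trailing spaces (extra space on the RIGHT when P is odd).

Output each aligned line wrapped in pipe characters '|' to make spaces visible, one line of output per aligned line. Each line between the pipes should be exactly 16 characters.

Answer: |support machine |
| capture ocean  |
| house segment  |
|photograph dust |
| angry page up  |
|   orchestra    |
|   display a    |
|  compound bee  |
|  island metal  |
|      been      |

Derivation:
Line 1: ['support', 'machine'] (min_width=15, slack=1)
Line 2: ['capture', 'ocean'] (min_width=13, slack=3)
Line 3: ['house', 'segment'] (min_width=13, slack=3)
Line 4: ['photograph', 'dust'] (min_width=15, slack=1)
Line 5: ['angry', 'page', 'up'] (min_width=13, slack=3)
Line 6: ['orchestra'] (min_width=9, slack=7)
Line 7: ['display', 'a'] (min_width=9, slack=7)
Line 8: ['compound', 'bee'] (min_width=12, slack=4)
Line 9: ['island', 'metal'] (min_width=12, slack=4)
Line 10: ['been'] (min_width=4, slack=12)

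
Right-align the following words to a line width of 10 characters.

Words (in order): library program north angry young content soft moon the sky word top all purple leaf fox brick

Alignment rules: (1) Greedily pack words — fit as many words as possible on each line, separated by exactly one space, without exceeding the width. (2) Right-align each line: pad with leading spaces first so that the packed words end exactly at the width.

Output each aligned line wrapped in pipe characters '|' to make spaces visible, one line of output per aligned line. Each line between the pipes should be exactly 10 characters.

Answer: |   library|
|   program|
|     north|
|     angry|
|     young|
|   content|
| soft moon|
|   the sky|
|  word top|
|all purple|
|  leaf fox|
|     brick|

Derivation:
Line 1: ['library'] (min_width=7, slack=3)
Line 2: ['program'] (min_width=7, slack=3)
Line 3: ['north'] (min_width=5, slack=5)
Line 4: ['angry'] (min_width=5, slack=5)
Line 5: ['young'] (min_width=5, slack=5)
Line 6: ['content'] (min_width=7, slack=3)
Line 7: ['soft', 'moon'] (min_width=9, slack=1)
Line 8: ['the', 'sky'] (min_width=7, slack=3)
Line 9: ['word', 'top'] (min_width=8, slack=2)
Line 10: ['all', 'purple'] (min_width=10, slack=0)
Line 11: ['leaf', 'fox'] (min_width=8, slack=2)
Line 12: ['brick'] (min_width=5, slack=5)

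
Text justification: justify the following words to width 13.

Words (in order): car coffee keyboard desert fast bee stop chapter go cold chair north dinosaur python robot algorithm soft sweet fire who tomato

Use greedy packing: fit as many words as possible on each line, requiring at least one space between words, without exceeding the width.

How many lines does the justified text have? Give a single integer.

Answer: 13

Derivation:
Line 1: ['car', 'coffee'] (min_width=10, slack=3)
Line 2: ['keyboard'] (min_width=8, slack=5)
Line 3: ['desert', 'fast'] (min_width=11, slack=2)
Line 4: ['bee', 'stop'] (min_width=8, slack=5)
Line 5: ['chapter', 'go'] (min_width=10, slack=3)
Line 6: ['cold', 'chair'] (min_width=10, slack=3)
Line 7: ['north'] (min_width=5, slack=8)
Line 8: ['dinosaur'] (min_width=8, slack=5)
Line 9: ['python', 'robot'] (min_width=12, slack=1)
Line 10: ['algorithm'] (min_width=9, slack=4)
Line 11: ['soft', 'sweet'] (min_width=10, slack=3)
Line 12: ['fire', 'who'] (min_width=8, slack=5)
Line 13: ['tomato'] (min_width=6, slack=7)
Total lines: 13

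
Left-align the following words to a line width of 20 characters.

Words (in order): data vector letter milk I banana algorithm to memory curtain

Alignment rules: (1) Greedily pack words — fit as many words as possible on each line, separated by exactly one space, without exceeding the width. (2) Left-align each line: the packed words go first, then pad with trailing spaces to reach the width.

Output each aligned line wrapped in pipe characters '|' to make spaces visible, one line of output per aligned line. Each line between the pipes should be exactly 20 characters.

Answer: |data vector letter  |
|milk I banana       |
|algorithm to memory |
|curtain             |

Derivation:
Line 1: ['data', 'vector', 'letter'] (min_width=18, slack=2)
Line 2: ['milk', 'I', 'banana'] (min_width=13, slack=7)
Line 3: ['algorithm', 'to', 'memory'] (min_width=19, slack=1)
Line 4: ['curtain'] (min_width=7, slack=13)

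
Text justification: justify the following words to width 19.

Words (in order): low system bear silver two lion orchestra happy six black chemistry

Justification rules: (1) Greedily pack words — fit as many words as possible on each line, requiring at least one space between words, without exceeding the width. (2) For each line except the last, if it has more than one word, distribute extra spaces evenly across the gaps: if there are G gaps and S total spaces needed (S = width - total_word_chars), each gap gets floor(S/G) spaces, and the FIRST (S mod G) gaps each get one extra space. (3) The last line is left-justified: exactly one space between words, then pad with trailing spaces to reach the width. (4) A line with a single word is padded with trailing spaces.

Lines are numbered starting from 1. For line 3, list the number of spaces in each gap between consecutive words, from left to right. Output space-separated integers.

Line 1: ['low', 'system', 'bear'] (min_width=15, slack=4)
Line 2: ['silver', 'two', 'lion'] (min_width=15, slack=4)
Line 3: ['orchestra', 'happy', 'six'] (min_width=19, slack=0)
Line 4: ['black', 'chemistry'] (min_width=15, slack=4)

Answer: 1 1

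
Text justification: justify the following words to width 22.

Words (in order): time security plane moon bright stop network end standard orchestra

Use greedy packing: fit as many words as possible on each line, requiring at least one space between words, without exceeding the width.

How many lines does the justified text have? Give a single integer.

Line 1: ['time', 'security', 'plane'] (min_width=19, slack=3)
Line 2: ['moon', 'bright', 'stop'] (min_width=16, slack=6)
Line 3: ['network', 'end', 'standard'] (min_width=20, slack=2)
Line 4: ['orchestra'] (min_width=9, slack=13)
Total lines: 4

Answer: 4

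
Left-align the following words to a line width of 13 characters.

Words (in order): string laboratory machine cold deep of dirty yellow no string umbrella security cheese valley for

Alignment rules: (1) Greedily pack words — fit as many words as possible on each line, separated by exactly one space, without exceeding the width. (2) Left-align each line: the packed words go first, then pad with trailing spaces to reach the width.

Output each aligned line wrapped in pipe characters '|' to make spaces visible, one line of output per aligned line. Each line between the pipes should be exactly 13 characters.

Answer: |string       |
|laboratory   |
|machine cold |
|deep of dirty|
|yellow no    |
|string       |
|umbrella     |
|security     |
|cheese valley|
|for          |

Derivation:
Line 1: ['string'] (min_width=6, slack=7)
Line 2: ['laboratory'] (min_width=10, slack=3)
Line 3: ['machine', 'cold'] (min_width=12, slack=1)
Line 4: ['deep', 'of', 'dirty'] (min_width=13, slack=0)
Line 5: ['yellow', 'no'] (min_width=9, slack=4)
Line 6: ['string'] (min_width=6, slack=7)
Line 7: ['umbrella'] (min_width=8, slack=5)
Line 8: ['security'] (min_width=8, slack=5)
Line 9: ['cheese', 'valley'] (min_width=13, slack=0)
Line 10: ['for'] (min_width=3, slack=10)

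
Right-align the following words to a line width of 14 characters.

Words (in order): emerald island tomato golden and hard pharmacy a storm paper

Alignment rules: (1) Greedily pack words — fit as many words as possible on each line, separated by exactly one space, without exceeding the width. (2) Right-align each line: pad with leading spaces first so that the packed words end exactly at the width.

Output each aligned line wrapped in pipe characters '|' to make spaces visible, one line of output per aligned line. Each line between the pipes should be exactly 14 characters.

Answer: |emerald island|
| tomato golden|
|      and hard|
|    pharmacy a|
|   storm paper|

Derivation:
Line 1: ['emerald', 'island'] (min_width=14, slack=0)
Line 2: ['tomato', 'golden'] (min_width=13, slack=1)
Line 3: ['and', 'hard'] (min_width=8, slack=6)
Line 4: ['pharmacy', 'a'] (min_width=10, slack=4)
Line 5: ['storm', 'paper'] (min_width=11, slack=3)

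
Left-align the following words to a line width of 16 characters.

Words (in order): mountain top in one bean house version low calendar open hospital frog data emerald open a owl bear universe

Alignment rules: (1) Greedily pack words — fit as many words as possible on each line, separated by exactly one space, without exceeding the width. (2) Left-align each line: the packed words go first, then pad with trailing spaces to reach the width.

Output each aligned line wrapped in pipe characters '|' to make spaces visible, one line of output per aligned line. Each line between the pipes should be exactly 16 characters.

Answer: |mountain top in |
|one bean house  |
|version low     |
|calendar open   |
|hospital frog   |
|data emerald    |
|open a owl bear |
|universe        |

Derivation:
Line 1: ['mountain', 'top', 'in'] (min_width=15, slack=1)
Line 2: ['one', 'bean', 'house'] (min_width=14, slack=2)
Line 3: ['version', 'low'] (min_width=11, slack=5)
Line 4: ['calendar', 'open'] (min_width=13, slack=3)
Line 5: ['hospital', 'frog'] (min_width=13, slack=3)
Line 6: ['data', 'emerald'] (min_width=12, slack=4)
Line 7: ['open', 'a', 'owl', 'bear'] (min_width=15, slack=1)
Line 8: ['universe'] (min_width=8, slack=8)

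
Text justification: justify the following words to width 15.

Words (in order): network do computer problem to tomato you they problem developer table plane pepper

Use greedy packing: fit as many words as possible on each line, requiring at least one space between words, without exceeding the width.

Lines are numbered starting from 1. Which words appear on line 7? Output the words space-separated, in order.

Answer: plane pepper

Derivation:
Line 1: ['network', 'do'] (min_width=10, slack=5)
Line 2: ['computer'] (min_width=8, slack=7)
Line 3: ['problem', 'to'] (min_width=10, slack=5)
Line 4: ['tomato', 'you', 'they'] (min_width=15, slack=0)
Line 5: ['problem'] (min_width=7, slack=8)
Line 6: ['developer', 'table'] (min_width=15, slack=0)
Line 7: ['plane', 'pepper'] (min_width=12, slack=3)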